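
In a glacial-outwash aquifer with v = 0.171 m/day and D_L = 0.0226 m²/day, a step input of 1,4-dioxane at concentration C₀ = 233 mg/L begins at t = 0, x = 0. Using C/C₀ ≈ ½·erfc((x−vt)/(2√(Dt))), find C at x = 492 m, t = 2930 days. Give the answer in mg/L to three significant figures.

183 mg/L

For a continuous step input, C/C₀ ≈ ½·erfc((x−vt)/(2√(Dt))).
vt = 0.171 × 2930 = 501.03 m and 2√(Dt) = 2√(0.0226 × 2930) = 16.27 m.
Argument (x−vt)/(2√(Dt)) = (492 − 501.03)/16.27 = -0.5550; ½·erfc(-0.5550) = 0.7837.
C = 233 × 0.7837 = 183 mg/L.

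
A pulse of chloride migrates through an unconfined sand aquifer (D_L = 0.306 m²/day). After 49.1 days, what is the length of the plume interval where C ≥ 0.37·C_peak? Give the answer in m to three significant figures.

The plume is Gaussian with σ = √(2Dt) = √(2 × 0.306 × 49.1) = 5.482 m.
C/C_peak = exp(−Δx²/(2σ²)) = 0.37 ⇒ Δx = σ·√(−2 ln 0.37) = 5.482 × 1.410 = 7.730 m.
Width = 2Δx = 15.5 m.

15.5 m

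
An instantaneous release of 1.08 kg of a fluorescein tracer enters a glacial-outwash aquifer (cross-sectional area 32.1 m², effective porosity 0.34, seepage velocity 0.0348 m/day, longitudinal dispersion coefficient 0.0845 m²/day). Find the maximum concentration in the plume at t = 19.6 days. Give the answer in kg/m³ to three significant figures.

0.0217 kg/m³

The peak of an instantaneous 1D plume sits at x = vt; there the Gaussian factor is 1 and C_max = M/(n_e·A·√(4πDt)), where n_e·A is the pore area the mass is dissolved in.
√(4πDt) = √(4π × 0.0845 × 19.6) = 4.562 m, so C_max = 1.08/(0.34 × 32.1 × 4.562) = 0.0217 kg/m³.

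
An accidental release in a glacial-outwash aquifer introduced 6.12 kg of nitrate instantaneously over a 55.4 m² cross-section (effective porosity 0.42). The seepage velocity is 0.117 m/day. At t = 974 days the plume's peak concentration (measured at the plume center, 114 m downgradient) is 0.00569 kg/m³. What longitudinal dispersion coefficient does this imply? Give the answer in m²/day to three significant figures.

0.175 m²/day

At the plume center C_max = M/(n_e·A·√(4πDt)), so D = M²/(4πt·(n_e·A·C_max)²).
n_e·A·C_max = 0.42 × 55.4 × 0.00569 = 0.1324 kg/m.
D = 6.12²/(4π × 974 × 0.1324²) = 0.175 m²/day.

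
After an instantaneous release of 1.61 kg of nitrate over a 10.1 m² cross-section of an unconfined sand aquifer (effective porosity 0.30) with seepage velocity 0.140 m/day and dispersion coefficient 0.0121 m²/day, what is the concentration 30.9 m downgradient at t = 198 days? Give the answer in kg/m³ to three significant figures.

For an instantaneous plane source, C(x,t) = M/(n_e·A·√(4πDt)) · exp(−(x−vt)²/(4Dt)), with n_e·A the pore (flow) area.
Plume center vt = 0.140 × 198 = 27.72 m, so the well at 30.9 m is 3.18 m downgradient of the peak.
√(4πDt) = 5.487 m, giving peak height M/(n_e·A·√(4πDt)) = 1.61/(0.30 × 10.1 × 5.487) = 0.09684 kg/m³.
(x−vt)²/(4Dt) = (3.18)²/(4 × 0.0121 × 198) = 1.055; exp(−1.055) = 0.3482.
C = 0.09684 × 0.3482 = 0.0337 kg/m³.

0.0337 kg/m³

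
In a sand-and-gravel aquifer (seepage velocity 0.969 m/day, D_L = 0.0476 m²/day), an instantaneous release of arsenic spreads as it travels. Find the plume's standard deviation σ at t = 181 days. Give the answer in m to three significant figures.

4.15 m

Dispersive spreading gives a Gaussian with σ² = 2Dt; advection only shifts the center.
σ = √(2 × 0.0476 × 181) = 4.15 m.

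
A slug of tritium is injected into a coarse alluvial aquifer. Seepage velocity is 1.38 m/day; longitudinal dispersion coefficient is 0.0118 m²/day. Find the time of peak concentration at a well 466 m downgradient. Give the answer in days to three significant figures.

338 days

For the 1D instantaneous-source solution, setting ∂C/∂t = 0 at fixed x gives v²t² + 2Dt − x² = 0, so t = (√(D² + v²x²) − D)/v².
√(D² + v²x²) = √(0.0118² + 1.38² × 466²) = 643.1; v² = 1.9044.
t = (643.1 − 0.0118)/1.9044 = 338 days (vs. the pure-advection estimate x/v = 338 d).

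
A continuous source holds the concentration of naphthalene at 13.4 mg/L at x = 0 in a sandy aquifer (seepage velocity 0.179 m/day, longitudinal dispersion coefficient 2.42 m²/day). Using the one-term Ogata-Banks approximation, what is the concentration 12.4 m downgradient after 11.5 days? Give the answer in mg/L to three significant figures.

1.11 mg/L

For a continuous step input, C/C₀ ≈ ½·erfc((x−vt)/(2√(Dt))).
vt = 0.179 × 11.5 = 2.0585 m and 2√(Dt) = 2√(2.42 × 11.5) = 10.55 m.
Argument (x−vt)/(2√(Dt)) = (12.4 − 2.0585)/10.55 = 0.9802; ½·erfc(0.9802) = 0.08284.
C = 13.4 × 0.08284 = 1.11 mg/L.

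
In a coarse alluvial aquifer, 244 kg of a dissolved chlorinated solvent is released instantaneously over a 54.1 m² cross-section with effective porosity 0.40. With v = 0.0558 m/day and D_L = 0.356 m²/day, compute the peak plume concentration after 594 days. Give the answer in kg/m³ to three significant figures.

The peak of an instantaneous 1D plume sits at x = vt; there the Gaussian factor is 1 and C_max = M/(n_e·A·√(4πDt)), where n_e·A is the pore area the mass is dissolved in.
√(4πDt) = √(4π × 0.356 × 594) = 51.55 m, so C_max = 244/(0.40 × 54.1 × 51.55) = 0.219 kg/m³.

0.219 kg/m³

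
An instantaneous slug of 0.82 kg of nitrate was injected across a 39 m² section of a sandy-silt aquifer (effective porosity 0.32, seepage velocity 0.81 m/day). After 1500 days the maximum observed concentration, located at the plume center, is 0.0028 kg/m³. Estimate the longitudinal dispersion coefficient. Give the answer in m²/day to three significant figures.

At the plume center C_max = M/(n_e·A·√(4πDt)), so D = M²/(4πt·(n_e·A·C_max)²).
n_e·A·C_max = 0.32 × 39 × 0.0028 = 0.03494 kg/m.
D = 0.82²/(4π × 1500 × 0.03494²) = 0.0292 m²/day.

0.0292 m²/day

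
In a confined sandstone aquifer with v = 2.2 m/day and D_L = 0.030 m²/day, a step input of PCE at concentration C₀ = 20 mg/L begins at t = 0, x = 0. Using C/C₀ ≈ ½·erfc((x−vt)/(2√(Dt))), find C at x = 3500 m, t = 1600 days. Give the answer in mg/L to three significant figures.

19.6 mg/L

For a continuous step input, C/C₀ ≈ ½·erfc((x−vt)/(2√(Dt))).
vt = 2.2 × 1600 = 3520 m and 2√(Dt) = 2√(0.030 × 1600) = 13.86 m.
Argument (x−vt)/(2√(Dt)) = (3500 − 3520)/13.86 = -1.443; ½·erfc(-1.443) = 0.9794.
C = 20 × 0.9794 = 19.6 mg/L.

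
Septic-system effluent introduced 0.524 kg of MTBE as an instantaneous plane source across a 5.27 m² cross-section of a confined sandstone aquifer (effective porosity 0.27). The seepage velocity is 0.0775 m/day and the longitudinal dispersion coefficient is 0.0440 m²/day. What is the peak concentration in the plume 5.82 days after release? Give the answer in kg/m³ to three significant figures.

The peak of an instantaneous 1D plume sits at x = vt; there the Gaussian factor is 1 and C_max = M/(n_e·A·√(4πDt)), where n_e·A is the pore area the mass is dissolved in.
√(4πDt) = √(4π × 0.0440 × 5.82) = 1.794 m, so C_max = 0.524/(0.27 × 5.27 × 1.794) = 0.205 kg/m³.

0.205 kg/m³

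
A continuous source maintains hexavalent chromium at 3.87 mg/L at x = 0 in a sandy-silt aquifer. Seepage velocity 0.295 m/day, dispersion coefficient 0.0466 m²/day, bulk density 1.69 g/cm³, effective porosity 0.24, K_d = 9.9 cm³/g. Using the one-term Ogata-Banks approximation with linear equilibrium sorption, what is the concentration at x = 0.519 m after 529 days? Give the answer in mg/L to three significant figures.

Retardation factor R = 1 + ρ_b·K_d/n = 1 + 1.69 × 9.9/0.24 = 70.71.
Sorption retards both mechanisms: v_R = v/R = 0.004172 m/day, D_R = D/R = 0.0006590 m²/day.
v_R·t = 0.004172 × 529 = 2.206988 m; 2√(D_R t) = 1.181 m; argument = (0.519 − 2.206988)/1.181 = -1.429.
C = C₀ × ½·erfc(-1.429) = 3.87 × 0.9784 = 3.79 mg/L.

3.79 mg/L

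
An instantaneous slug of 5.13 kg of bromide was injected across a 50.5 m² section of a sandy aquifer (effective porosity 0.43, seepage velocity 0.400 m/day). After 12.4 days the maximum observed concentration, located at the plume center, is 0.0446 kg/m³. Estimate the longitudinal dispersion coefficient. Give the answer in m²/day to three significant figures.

At the plume center C_max = M/(n_e·A·√(4πDt)), so D = M²/(4πt·(n_e·A·C_max)²).
n_e·A·C_max = 0.43 × 50.5 × 0.0446 = 0.9685 kg/m.
D = 5.13²/(4π × 12.4 × 0.9685²) = 0.180 m²/day.

0.180 m²/day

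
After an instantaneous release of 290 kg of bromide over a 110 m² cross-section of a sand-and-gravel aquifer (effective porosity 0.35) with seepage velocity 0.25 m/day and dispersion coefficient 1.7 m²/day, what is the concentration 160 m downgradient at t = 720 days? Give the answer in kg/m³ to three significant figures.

0.0560 kg/m³

For an instantaneous plane source, C(x,t) = M/(n_e·A·√(4πDt)) · exp(−(x−vt)²/(4Dt)), with n_e·A the pore (flow) area.
Plume center vt = 0.25 × 720 = 180 m, so the well at 160 m is 20 m upgradient of the peak.
√(4πDt) = 124.0 m, giving peak height M/(n_e·A·√(4πDt)) = 290/(0.35 × 110 × 124.0) = 0.06075 kg/m³.
(x−vt)²/(4Dt) = (-20)²/(4 × 1.7 × 720) = 0.08170; exp(−0.08170) = 0.9215.
C = 0.06075 × 0.9215 = 0.0560 kg/m³.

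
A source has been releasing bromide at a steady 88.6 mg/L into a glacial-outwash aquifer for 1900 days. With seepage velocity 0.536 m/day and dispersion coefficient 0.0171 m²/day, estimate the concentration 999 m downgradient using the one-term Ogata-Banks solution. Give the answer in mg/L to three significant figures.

87.9 mg/L

For a continuous step input, C/C₀ ≈ ½·erfc((x−vt)/(2√(Dt))).
vt = 0.536 × 1900 = 1018.4 m and 2√(Dt) = 2√(0.0171 × 1900) = 11.40 m.
Argument (x−vt)/(2√(Dt)) = (999 − 1018.4)/11.40 = -1.702; ½·erfc(-1.702) = 0.9920.
C = 88.6 × 0.9920 = 87.9 mg/L.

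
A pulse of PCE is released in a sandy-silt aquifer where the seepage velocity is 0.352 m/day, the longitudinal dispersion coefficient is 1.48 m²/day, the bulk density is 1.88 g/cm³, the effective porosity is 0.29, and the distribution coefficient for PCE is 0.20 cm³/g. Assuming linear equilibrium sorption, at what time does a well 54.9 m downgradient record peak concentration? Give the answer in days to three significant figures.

332 days

Retardation factor R = 1 + ρ_b·K_d/n = 1 + 1.88 × 0.20/0.29 = 2.297.
Sorption retards both mechanisms: v_R = v/R = 0.1532 m/day, D_R = D/R = 0.6443 m²/day.
Peak time from v_R²t² + 2D_R t − x² = 0: t = (√(D_R² + v_R²x²) − D_R)/v_R².
√(D_R² + v_R²x²) = √(0.6443² + 0.1532² × 54.9²) = 8.435; v_R² = 0.02347.
t = (8.435 − 0.6443)/0.02347 = 332 days.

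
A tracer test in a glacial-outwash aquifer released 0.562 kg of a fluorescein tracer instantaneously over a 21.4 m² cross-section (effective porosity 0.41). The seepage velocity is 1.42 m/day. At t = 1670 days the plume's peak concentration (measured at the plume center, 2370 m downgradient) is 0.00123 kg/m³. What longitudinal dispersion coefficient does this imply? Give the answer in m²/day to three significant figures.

0.129 m²/day

At the plume center C_max = M/(n_e·A·√(4πDt)), so D = M²/(4πt·(n_e·A·C_max)²).
n_e·A·C_max = 0.41 × 21.4 × 0.00123 = 0.01079 kg/m.
D = 0.562²/(4π × 1670 × 0.01079²) = 0.129 m²/day.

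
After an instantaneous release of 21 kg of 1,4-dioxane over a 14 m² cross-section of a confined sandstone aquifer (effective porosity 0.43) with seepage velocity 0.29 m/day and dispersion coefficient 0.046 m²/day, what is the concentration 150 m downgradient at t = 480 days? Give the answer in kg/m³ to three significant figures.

For an instantaneous plane source, C(x,t) = M/(n_e·A·√(4πDt)) · exp(−(x−vt)²/(4Dt)), with n_e·A the pore (flow) area.
Plume center vt = 0.29 × 480 = 139.2 m, so the well at 150 m is 10.8 m downgradient of the peak.
√(4πDt) = 16.66 m, giving peak height M/(n_e·A·√(4πDt)) = 21/(0.43 × 14 × 16.66) = 0.2094 kg/m³.
(x−vt)²/(4Dt) = (10.8)²/(4 × 0.046 × 480) = 1.321; exp(−1.321) = 0.2669.
C = 0.2094 × 0.2669 = 0.0559 kg/m³.

0.0559 kg/m³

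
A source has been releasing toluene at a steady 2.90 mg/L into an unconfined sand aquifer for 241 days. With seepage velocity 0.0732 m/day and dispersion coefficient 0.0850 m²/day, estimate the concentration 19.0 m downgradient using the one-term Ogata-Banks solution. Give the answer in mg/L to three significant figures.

For a continuous step input, C/C₀ ≈ ½·erfc((x−vt)/(2√(Dt))).
vt = 0.0732 × 241 = 17.6412 m and 2√(Dt) = 2√(0.0850 × 241) = 9.052 m.
Argument (x−vt)/(2√(Dt)) = (19.0 − 17.6412)/9.052 = 0.1501; ½·erfc(0.1501) = 0.4159.
C = 2.90 × 0.4159 = 1.21 mg/L.

1.21 mg/L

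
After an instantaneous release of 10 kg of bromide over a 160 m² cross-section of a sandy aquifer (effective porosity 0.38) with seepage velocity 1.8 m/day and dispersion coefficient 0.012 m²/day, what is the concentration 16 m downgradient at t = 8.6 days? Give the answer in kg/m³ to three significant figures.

For an instantaneous plane source, C(x,t) = M/(n_e·A·√(4πDt)) · exp(−(x−vt)²/(4Dt)), with n_e·A the pore (flow) area.
Plume center vt = 1.8 × 8.6 = 15.48 m, so the well at 16 m is 0.52 m downgradient of the peak.
√(4πDt) = 1.139 m, giving peak height M/(n_e·A·√(4πDt)) = 10/(0.38 × 160 × 1.139) = 0.1444 kg/m³.
(x−vt)²/(4Dt) = (0.52)²/(4 × 0.012 × 8.6) = 0.6550; exp(−0.6550) = 0.5194.
C = 0.1444 × 0.5194 = 0.0750 kg/m³.

0.0750 kg/m³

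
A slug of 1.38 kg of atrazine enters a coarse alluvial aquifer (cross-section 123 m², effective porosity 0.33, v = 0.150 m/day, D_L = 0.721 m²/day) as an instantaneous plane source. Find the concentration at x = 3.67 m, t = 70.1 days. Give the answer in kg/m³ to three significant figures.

For an instantaneous plane source, C(x,t) = M/(n_e·A·√(4πDt)) · exp(−(x−vt)²/(4Dt)), with n_e·A the pore (flow) area.
Plume center vt = 0.150 × 70.1 = 10.515 m, so the well at 3.67 m is 6.845 m upgradient of the peak.
√(4πDt) = 25.20 m, giving peak height M/(n_e·A·√(4πDt)) = 1.38/(0.33 × 123 × 25.20) = 0.001349 kg/m³.
(x−vt)²/(4Dt) = (-6.845)²/(4 × 0.721 × 70.1) = 0.2318; exp(−0.2318) = 0.7931.
C = 0.001349 × 0.7931 = 0.00107 kg/m³.

0.00107 kg/m³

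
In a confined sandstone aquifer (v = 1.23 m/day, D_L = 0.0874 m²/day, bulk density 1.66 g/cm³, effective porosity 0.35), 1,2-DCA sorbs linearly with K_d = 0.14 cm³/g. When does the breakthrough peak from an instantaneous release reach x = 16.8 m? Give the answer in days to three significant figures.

22.6 days

Retardation factor R = 1 + ρ_b·K_d/n = 1 + 1.66 × 0.14/0.35 = 1.664.
Sorption retards both mechanisms: v_R = v/R = 0.7392 m/day, D_R = D/R = 0.05252 m²/day.
Peak time from v_R²t² + 2D_R t − x² = 0: t = (√(D_R² + v_R²x²) − D_R)/v_R².
√(D_R² + v_R²x²) = √(0.05252² + 0.7392² × 16.8²) = 12.42; v_R² = 0.5464.
t = (12.42 − 0.05252)/0.5464 = 22.6 days.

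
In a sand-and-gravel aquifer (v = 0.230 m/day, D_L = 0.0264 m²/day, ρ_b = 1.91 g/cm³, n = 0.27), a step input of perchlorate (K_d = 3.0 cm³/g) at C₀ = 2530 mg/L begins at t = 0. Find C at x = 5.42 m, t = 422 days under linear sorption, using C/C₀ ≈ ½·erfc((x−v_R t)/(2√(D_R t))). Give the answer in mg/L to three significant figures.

Retardation factor R = 1 + ρ_b·K_d/n = 1 + 1.91 × 3.0/0.27 = 22.22.
Sorption retards both mechanisms: v_R = v/R = 0.01035 m/day, D_R = D/R = 0.001188 m²/day.
v_R·t = 0.01035 × 422 = 4.3677 m; 2√(D_R t) = 1.416 m; argument = (5.42 − 4.3677)/1.416 = 0.7431.
C = C₀ × ½·erfc(0.7431) = 2530 × 0.1467 = 371 mg/L.

371 mg/L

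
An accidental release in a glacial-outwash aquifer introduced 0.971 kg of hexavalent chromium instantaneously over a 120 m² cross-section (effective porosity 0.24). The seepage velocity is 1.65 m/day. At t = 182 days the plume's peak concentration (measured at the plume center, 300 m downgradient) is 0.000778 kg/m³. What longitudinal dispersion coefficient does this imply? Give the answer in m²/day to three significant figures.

0.821 m²/day

At the plume center C_max = M/(n_e·A·√(4πDt)), so D = M²/(4πt·(n_e·A·C_max)²).
n_e·A·C_max = 0.24 × 120 × 0.000778 = 0.02241 kg/m.
D = 0.971²/(4π × 182 × 0.02241²) = 0.821 m²/day.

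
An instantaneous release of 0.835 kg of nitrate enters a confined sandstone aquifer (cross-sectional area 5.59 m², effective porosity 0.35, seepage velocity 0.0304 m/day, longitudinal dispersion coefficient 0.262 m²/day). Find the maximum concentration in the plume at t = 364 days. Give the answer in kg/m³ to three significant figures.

0.0123 kg/m³

The peak of an instantaneous 1D plume sits at x = vt; there the Gaussian factor is 1 and C_max = M/(n_e·A·√(4πDt)), where n_e·A is the pore area the mass is dissolved in.
√(4πDt) = √(4π × 0.262 × 364) = 34.62 m, so C_max = 0.835/(0.35 × 5.59 × 34.62) = 0.0123 kg/m³.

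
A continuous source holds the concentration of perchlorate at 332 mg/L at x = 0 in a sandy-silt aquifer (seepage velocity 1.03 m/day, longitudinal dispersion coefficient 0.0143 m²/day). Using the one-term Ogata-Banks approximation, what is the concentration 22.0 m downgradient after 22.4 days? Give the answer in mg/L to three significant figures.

For a continuous step input, C/C₀ ≈ ½·erfc((x−vt)/(2√(Dt))).
vt = 1.03 × 22.4 = 23.072 m and 2√(Dt) = 2√(0.0143 × 22.4) = 1.132 m.
Argument (x−vt)/(2√(Dt)) = (22.0 − 23.072)/1.132 = -0.9470; ½·erfc(-0.9470) = 0.9098.
C = 332 × 0.9098 = 302 mg/L.

302 mg/L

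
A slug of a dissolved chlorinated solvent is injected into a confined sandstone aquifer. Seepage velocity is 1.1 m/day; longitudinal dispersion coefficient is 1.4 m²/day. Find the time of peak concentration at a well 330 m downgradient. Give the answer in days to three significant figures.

299 days

For the 1D instantaneous-source solution, setting ∂C/∂t = 0 at fixed x gives v²t² + 2Dt − x² = 0, so t = (√(D² + v²x²) − D)/v².
√(D² + v²x²) = √(1.4² + 1.1² × 330²) = 363.0; v² = 1.21.
t = (363.0 − 1.4)/1.21 = 299 days (vs. the pure-advection estimate x/v = 300 d).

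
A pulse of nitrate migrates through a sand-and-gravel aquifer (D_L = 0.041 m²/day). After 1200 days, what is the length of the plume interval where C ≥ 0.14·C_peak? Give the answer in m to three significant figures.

39.3 m

The plume is Gaussian with σ = √(2Dt) = √(2 × 0.041 × 1200) = 9.920 m.
C/C_peak = exp(−Δx²/(2σ²)) = 0.14 ⇒ Δx = σ·√(−2 ln 0.14) = 9.920 × 1.983 = 19.67 m.
Width = 2Δx = 39.3 m.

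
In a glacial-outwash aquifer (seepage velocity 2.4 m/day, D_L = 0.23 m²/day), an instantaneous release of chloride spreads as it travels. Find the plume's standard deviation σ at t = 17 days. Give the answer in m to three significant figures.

Dispersive spreading gives a Gaussian with σ² = 2Dt; advection only shifts the center.
σ = √(2 × 0.23 × 17) = 2.80 m.

2.80 m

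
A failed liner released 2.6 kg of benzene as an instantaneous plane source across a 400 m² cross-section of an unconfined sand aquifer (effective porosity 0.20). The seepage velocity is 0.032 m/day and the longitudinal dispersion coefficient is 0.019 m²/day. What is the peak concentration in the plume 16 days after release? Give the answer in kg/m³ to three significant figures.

The peak of an instantaneous 1D plume sits at x = vt; there the Gaussian factor is 1 and C_max = M/(n_e·A·√(4πDt)), where n_e·A is the pore area the mass is dissolved in.
√(4πDt) = √(4π × 0.019 × 16) = 1.955 m, so C_max = 2.6/(0.20 × 400 × 1.955) = 0.0166 kg/m³.

0.0166 kg/m³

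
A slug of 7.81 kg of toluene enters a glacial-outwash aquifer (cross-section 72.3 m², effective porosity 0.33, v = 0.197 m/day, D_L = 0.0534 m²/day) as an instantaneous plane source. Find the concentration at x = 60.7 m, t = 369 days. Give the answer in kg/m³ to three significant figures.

0.00335 kg/m³

For an instantaneous plane source, C(x,t) = M/(n_e·A·√(4πDt)) · exp(−(x−vt)²/(4Dt)), with n_e·A the pore (flow) area.
Plume center vt = 0.197 × 369 = 72.693 m, so the well at 60.7 m is 11.993 m upgradient of the peak.
√(4πDt) = 15.74 m, giving peak height M/(n_e·A·√(4πDt)) = 7.81/(0.33 × 72.3 × 15.74) = 0.02080 kg/m³.
(x−vt)²/(4Dt) = (-11.993)²/(4 × 0.0534 × 369) = 1.825; exp(−1.825) = 0.1612.
C = 0.02080 × 0.1612 = 0.00335 kg/m³.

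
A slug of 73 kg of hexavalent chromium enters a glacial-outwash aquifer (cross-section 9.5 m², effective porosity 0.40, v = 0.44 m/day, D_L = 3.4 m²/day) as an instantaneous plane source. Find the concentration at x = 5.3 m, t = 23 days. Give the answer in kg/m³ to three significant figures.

For an instantaneous plane source, C(x,t) = M/(n_e·A·√(4πDt)) · exp(−(x−vt)²/(4Dt)), with n_e·A the pore (flow) area.
Plume center vt = 0.44 × 23 = 10.12 m, so the well at 5.3 m is 4.82 m upgradient of the peak.
√(4πDt) = 31.35 m, giving peak height M/(n_e·A·√(4πDt)) = 73/(0.40 × 9.5 × 31.35) = 0.6128 kg/m³.
(x−vt)²/(4Dt) = (-4.82)²/(4 × 3.4 × 23) = 0.07427; exp(−0.07427) = 0.9284.
C = 0.6128 × 0.9284 = 0.569 kg/m³.

0.569 kg/m³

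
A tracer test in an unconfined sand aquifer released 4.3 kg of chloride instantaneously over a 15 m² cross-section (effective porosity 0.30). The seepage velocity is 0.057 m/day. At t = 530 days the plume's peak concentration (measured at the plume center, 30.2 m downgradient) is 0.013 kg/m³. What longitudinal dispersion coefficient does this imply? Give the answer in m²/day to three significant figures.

At the plume center C_max = M/(n_e·A·√(4πDt)), so D = M²/(4πt·(n_e·A·C_max)²).
n_e·A·C_max = 0.30 × 15 × 0.013 = 0.05850 kg/m.
D = 4.3²/(4π × 530 × 0.05850²) = 0.811 m²/day.

0.811 m²/day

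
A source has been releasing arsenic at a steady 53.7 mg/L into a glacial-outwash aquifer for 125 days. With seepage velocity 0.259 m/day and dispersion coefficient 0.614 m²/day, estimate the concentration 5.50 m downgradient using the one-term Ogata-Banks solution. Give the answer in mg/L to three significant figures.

52.9 mg/L

For a continuous step input, C/C₀ ≈ ½·erfc((x−vt)/(2√(Dt))).
vt = 0.259 × 125 = 32.375 m and 2√(Dt) = 2√(0.614 × 125) = 17.52 m.
Argument (x−vt)/(2√(Dt)) = (5.50 − 32.375)/17.52 = -1.534; ½·erfc(-1.534) = 0.9850.
C = 53.7 × 0.9850 = 52.9 mg/L.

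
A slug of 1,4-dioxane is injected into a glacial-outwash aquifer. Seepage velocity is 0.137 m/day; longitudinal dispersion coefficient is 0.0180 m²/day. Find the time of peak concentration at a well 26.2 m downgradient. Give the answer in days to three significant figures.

For the 1D instantaneous-source solution, setting ∂C/∂t = 0 at fixed x gives v²t² + 2Dt − x² = 0, so t = (√(D² + v²x²) − D)/v².
√(D² + v²x²) = √(0.0180² + 0.137² × 26.2²) = 3.589; v² = 0.018769.
t = (3.589 − 0.0180)/0.018769 = 190 days (vs. the pure-advection estimate x/v = 191 d).

190 days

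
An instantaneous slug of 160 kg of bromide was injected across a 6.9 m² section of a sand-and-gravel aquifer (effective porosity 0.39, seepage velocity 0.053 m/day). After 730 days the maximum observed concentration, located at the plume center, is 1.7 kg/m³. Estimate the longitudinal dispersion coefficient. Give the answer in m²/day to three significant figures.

At the plume center C_max = M/(n_e·A·√(4πDt)), so D = M²/(4πt·(n_e·A·C_max)²).
n_e·A·C_max = 0.39 × 6.9 × 1.7 = 4.575 kg/m.
D = 160²/(4π × 730 × 4.575²) = 0.133 m²/day.

0.133 m²/day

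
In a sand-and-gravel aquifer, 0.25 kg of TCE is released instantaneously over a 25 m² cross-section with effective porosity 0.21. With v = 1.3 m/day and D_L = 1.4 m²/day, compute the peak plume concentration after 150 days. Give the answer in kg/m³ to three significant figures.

The peak of an instantaneous 1D plume sits at x = vt; there the Gaussian factor is 1 and C_max = M/(n_e·A·√(4πDt)), where n_e·A is the pore area the mass is dissolved in.
√(4πDt) = √(4π × 1.4 × 150) = 51.37 m, so C_max = 0.25/(0.21 × 25 × 51.37) = 0.000927 kg/m³.

0.000927 kg/m³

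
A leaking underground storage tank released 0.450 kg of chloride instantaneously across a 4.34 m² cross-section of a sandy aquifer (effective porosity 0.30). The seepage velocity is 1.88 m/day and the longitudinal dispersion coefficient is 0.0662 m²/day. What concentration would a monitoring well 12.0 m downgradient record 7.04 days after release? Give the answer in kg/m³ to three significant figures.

For an instantaneous plane source, C(x,t) = M/(n_e·A·√(4πDt)) · exp(−(x−vt)²/(4Dt)), with n_e·A the pore (flow) area.
Plume center vt = 1.88 × 7.04 = 13.2352 m, so the well at 12.0 m is 1.2352 m upgradient of the peak.
√(4πDt) = 2.420 m, giving peak height M/(n_e·A·√(4πDt)) = 0.450/(0.30 × 4.34 × 2.420) = 0.1428 kg/m³.
(x−vt)²/(4Dt) = (-1.2352)²/(4 × 0.0662 × 7.04) = 0.8184; exp(−0.8184) = 0.4411.
C = 0.1428 × 0.4411 = 0.0630 kg/m³.

0.0630 kg/m³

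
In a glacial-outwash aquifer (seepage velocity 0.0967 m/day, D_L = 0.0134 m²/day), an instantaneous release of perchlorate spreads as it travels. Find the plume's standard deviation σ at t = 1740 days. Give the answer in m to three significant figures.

6.83 m

Dispersive spreading gives a Gaussian with σ² = 2Dt; advection only shifts the center.
σ = √(2 × 0.0134 × 1740) = 6.83 m.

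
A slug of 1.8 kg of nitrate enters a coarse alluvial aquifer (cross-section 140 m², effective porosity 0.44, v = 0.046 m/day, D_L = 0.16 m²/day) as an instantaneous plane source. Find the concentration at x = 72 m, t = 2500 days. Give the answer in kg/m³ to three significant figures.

For an instantaneous plane source, C(x,t) = M/(n_e·A·√(4πDt)) · exp(−(x−vt)²/(4Dt)), with n_e·A the pore (flow) area.
Plume center vt = 0.046 × 2500 = 115 m, so the well at 72 m is 43 m upgradient of the peak.
√(4πDt) = 70.90 m, giving peak height M/(n_e·A·√(4πDt)) = 1.8/(0.44 × 140 × 70.90) = 0.0004121 kg/m³.
(x−vt)²/(4Dt) = (-43)²/(4 × 0.16 × 2500) = 1.156; exp(−1.156) = 0.3147.
C = 0.0004121 × 0.3147 = 0.000130 kg/m³.

0.000130 kg/m³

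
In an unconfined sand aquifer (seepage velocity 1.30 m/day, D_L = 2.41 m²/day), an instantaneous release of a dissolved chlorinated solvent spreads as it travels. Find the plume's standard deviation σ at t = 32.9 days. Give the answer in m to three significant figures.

Dispersive spreading gives a Gaussian with σ² = 2Dt; advection only shifts the center.
σ = √(2 × 2.41 × 32.9) = 12.6 m.

12.6 m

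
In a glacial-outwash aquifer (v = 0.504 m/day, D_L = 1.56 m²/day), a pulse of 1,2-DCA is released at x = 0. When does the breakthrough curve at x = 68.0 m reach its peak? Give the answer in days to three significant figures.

129 days

For the 1D instantaneous-source solution, setting ∂C/∂t = 0 at fixed x gives v²t² + 2Dt − x² = 0, so t = (√(D² + v²x²) − D)/v².
√(D² + v²x²) = √(1.56² + 0.504² × 68.0²) = 34.31; v² = 0.254016.
t = (34.31 − 1.56)/0.254016 = 129 days (vs. the pure-advection estimate x/v = 135 d).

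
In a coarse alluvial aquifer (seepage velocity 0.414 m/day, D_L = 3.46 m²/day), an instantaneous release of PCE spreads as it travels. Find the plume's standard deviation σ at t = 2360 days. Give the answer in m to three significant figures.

Dispersive spreading gives a Gaussian with σ² = 2Dt; advection only shifts the center.
σ = √(2 × 3.46 × 2360) = 128 m.

128 m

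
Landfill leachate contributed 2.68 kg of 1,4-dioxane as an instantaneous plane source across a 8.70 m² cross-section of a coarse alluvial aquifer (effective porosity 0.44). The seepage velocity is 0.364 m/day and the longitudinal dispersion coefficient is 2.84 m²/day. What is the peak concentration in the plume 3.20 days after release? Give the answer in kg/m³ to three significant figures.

The peak of an instantaneous 1D plume sits at x = vt; there the Gaussian factor is 1 and C_max = M/(n_e·A·√(4πDt)), where n_e·A is the pore area the mass is dissolved in.
√(4πDt) = √(4π × 2.84 × 3.20) = 10.69 m, so C_max = 2.68/(0.44 × 8.70 × 10.69) = 0.0655 kg/m³.

0.0655 kg/m³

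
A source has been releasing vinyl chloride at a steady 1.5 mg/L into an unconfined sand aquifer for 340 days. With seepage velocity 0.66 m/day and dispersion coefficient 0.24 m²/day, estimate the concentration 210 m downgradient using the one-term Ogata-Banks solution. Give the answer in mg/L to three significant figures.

1.31 mg/L

For a continuous step input, C/C₀ ≈ ½·erfc((x−vt)/(2√(Dt))).
vt = 0.66 × 340 = 224.4 m and 2√(Dt) = 2√(0.24 × 340) = 18.07 m.
Argument (x−vt)/(2√(Dt)) = (210 − 224.4)/18.07 = -0.7969; ½·erfc(-0.7969) = 0.8701.
C = 1.5 × 0.8701 = 1.31 mg/L.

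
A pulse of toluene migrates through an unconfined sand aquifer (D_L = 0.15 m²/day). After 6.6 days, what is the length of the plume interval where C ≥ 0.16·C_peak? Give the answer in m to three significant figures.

5.39 m

The plume is Gaussian with σ = √(2Dt) = √(2 × 0.15 × 6.6) = 1.407 m.
C/C_peak = exp(−Δx²/(2σ²)) = 0.16 ⇒ Δx = σ·√(−2 ln 0.16) = 1.407 × 1.914 = 2.693 m.
Width = 2Δx = 5.39 m.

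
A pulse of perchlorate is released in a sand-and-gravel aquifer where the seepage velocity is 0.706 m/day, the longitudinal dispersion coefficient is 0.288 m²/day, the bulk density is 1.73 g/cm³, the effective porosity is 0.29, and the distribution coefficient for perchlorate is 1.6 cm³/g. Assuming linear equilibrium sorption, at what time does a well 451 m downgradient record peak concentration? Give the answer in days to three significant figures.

6730 days

Retardation factor R = 1 + ρ_b·K_d/n = 1 + 1.73 × 1.6/0.29 = 10.54.
Sorption retards both mechanisms: v_R = v/R = 0.06698 m/day, D_R = D/R = 0.02732 m²/day.
Peak time from v_R²t² + 2D_R t − x² = 0: t = (√(D_R² + v_R²x²) − D_R)/v_R².
√(D_R² + v_R²x²) = √(0.02732² + 0.06698² × 451²) = 30.21; v_R² = 0.004486.
t = (30.21 − 0.02732)/0.004486 = 6730 days.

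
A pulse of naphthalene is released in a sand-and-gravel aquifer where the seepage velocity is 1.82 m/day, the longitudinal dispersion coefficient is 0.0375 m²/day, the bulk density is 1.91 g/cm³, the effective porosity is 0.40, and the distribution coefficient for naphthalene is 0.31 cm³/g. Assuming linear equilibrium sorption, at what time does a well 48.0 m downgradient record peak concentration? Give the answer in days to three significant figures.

Retardation factor R = 1 + ρ_b·K_d/n = 1 + 1.91 × 0.31/0.40 = 2.480.
Sorption retards both mechanisms: v_R = v/R = 0.7339 m/day, D_R = D/R = 0.01512 m²/day.
Peak time from v_R²t² + 2D_R t − x² = 0: t = (√(D_R² + v_R²x²) − D_R)/v_R².
√(D_R² + v_R²x²) = √(0.01512² + 0.7339² × 48.0²) = 35.23; v_R² = 0.5386.
t = (35.23 − 0.01512)/0.5386 = 65.4 days.

65.4 days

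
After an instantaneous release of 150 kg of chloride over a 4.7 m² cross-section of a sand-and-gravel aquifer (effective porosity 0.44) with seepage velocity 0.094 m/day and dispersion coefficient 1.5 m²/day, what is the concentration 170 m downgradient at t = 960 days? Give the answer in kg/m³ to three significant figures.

For an instantaneous plane source, C(x,t) = M/(n_e·A·√(4πDt)) · exp(−(x−vt)²/(4Dt)), with n_e·A the pore (flow) area.
Plume center vt = 0.094 × 960 = 90.24 m, so the well at 170 m is 79.76 m downgradient of the peak.
√(4πDt) = 134.5 m, giving peak height M/(n_e·A·√(4πDt)) = 150/(0.44 × 4.7 × 134.5) = 0.5393 kg/m³.
(x−vt)²/(4Dt) = (79.76)²/(4 × 1.5 × 960) = 1.104; exp(−1.104) = 0.3315.
C = 0.5393 × 0.3315 = 0.179 kg/m³.

0.179 kg/m³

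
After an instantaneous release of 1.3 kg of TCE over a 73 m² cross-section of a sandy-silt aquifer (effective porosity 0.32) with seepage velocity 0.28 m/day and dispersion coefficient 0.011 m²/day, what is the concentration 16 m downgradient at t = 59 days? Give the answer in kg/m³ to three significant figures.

For an instantaneous plane source, C(x,t) = M/(n_e·A·√(4πDt)) · exp(−(x−vt)²/(4Dt)), with n_e·A the pore (flow) area.
Plume center vt = 0.28 × 59 = 16.52 m, so the well at 16 m is 0.52 m upgradient of the peak.
√(4πDt) = 2.856 m, giving peak height M/(n_e·A·√(4πDt)) = 1.3/(0.32 × 73 × 2.856) = 0.01949 kg/m³.
(x−vt)²/(4Dt) = (-0.52)²/(4 × 0.011 × 59) = 0.1042; exp(−0.1042) = 0.9010.
C = 0.01949 × 0.9010 = 0.0176 kg/m³.

0.0176 kg/m³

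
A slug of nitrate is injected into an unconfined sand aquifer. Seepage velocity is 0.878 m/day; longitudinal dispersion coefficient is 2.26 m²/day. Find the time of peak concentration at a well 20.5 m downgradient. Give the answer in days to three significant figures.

20.6 days

For the 1D instantaneous-source solution, setting ∂C/∂t = 0 at fixed x gives v²t² + 2Dt − x² = 0, so t = (√(D² + v²x²) − D)/v².
√(D² + v²x²) = √(2.26² + 0.878² × 20.5²) = 18.14; v² = 0.770884.
t = (18.14 − 2.26)/0.770884 = 20.6 days (vs. the pure-advection estimate x/v = 23.3 d).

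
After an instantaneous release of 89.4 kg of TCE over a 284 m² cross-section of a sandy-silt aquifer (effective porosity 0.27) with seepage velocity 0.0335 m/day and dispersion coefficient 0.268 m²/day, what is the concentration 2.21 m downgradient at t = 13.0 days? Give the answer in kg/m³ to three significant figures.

For an instantaneous plane source, C(x,t) = M/(n_e·A·√(4πDt)) · exp(−(x−vt)²/(4Dt)), with n_e·A the pore (flow) area.
Plume center vt = 0.0335 × 13.0 = 0.4355 m, so the well at 2.21 m is 1.7745 m downgradient of the peak.
√(4πDt) = 6.617 m, giving peak height M/(n_e·A·√(4πDt)) = 89.4/(0.27 × 284 × 6.617) = 0.1762 kg/m³.
(x−vt)²/(4Dt) = (1.7745)²/(4 × 0.268 × 13.0) = 0.2260; exp(−0.2260) = 0.7977.
C = 0.1762 × 0.7977 = 0.141 kg/m³.

0.141 kg/m³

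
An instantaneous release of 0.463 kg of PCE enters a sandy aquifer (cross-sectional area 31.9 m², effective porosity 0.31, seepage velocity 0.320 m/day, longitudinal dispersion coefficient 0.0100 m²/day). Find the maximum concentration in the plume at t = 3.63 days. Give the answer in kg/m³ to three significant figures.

The peak of an instantaneous 1D plume sits at x = vt; there the Gaussian factor is 1 and C_max = M/(n_e·A·√(4πDt)), where n_e·A is the pore area the mass is dissolved in.
√(4πDt) = √(4π × 0.0100 × 3.63) = 0.6754 m, so C_max = 0.463/(0.31 × 31.9 × 0.6754) = 0.0693 kg/m³.

0.0693 kg/m³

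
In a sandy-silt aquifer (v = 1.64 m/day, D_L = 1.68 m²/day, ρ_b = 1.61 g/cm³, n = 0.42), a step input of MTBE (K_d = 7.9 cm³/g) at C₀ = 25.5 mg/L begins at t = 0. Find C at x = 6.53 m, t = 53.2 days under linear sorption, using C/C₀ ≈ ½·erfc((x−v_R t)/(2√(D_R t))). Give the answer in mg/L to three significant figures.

Retardation factor R = 1 + ρ_b·K_d/n = 1 + 1.61 × 7.9/0.42 = 31.28.
Sorption retards both mechanisms: v_R = v/R = 0.05243 m/day, D_R = D/R = 0.05371 m²/day.
v_R·t = 0.05243 × 53.2 = 2.789276 m; 2√(D_R t) = 3.381 m; argument = (6.53 − 2.789276)/3.381 = 1.106.
C = C₀ × ½·erfc(1.106) = 25.5 × 0.05889 = 1.50 mg/L.

1.50 mg/L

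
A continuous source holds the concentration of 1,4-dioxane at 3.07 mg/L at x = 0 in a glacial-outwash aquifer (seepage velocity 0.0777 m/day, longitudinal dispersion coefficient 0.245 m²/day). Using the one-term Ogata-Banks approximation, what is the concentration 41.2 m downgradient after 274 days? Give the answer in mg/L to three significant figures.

0.132 mg/L

For a continuous step input, C/C₀ ≈ ½·erfc((x−vt)/(2√(Dt))).
vt = 0.0777 × 274 = 21.2898 m and 2√(Dt) = 2√(0.245 × 274) = 16.39 m.
Argument (x−vt)/(2√(Dt)) = (41.2 − 21.2898)/16.39 = 1.215; ½·erfc(1.215) = 0.04287.
C = 3.07 × 0.04287 = 0.132 mg/L.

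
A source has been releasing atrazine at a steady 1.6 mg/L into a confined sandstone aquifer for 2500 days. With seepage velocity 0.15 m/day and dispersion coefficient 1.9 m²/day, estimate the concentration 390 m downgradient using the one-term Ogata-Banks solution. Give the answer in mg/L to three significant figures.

For a continuous step input, C/C₀ ≈ ½·erfc((x−vt)/(2√(Dt))).
vt = 0.15 × 2500 = 375 m and 2√(Dt) = 2√(1.9 × 2500) = 137.8 m.
Argument (x−vt)/(2√(Dt)) = (390 − 375)/137.8 = 0.1089; ½·erfc(0.1089) = 0.4388.
C = 1.6 × 0.4388 = 0.702 mg/L.

0.702 mg/L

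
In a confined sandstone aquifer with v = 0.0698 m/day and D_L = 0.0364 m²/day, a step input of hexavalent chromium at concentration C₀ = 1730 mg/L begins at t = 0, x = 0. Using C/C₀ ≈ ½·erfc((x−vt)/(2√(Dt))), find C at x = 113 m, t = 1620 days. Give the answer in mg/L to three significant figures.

For a continuous step input, C/C₀ ≈ ½·erfc((x−vt)/(2√(Dt))).
vt = 0.0698 × 1620 = 113.076 m and 2√(Dt) = 2√(0.0364 × 1620) = 15.36 m.
Argument (x−vt)/(2√(Dt)) = (113 − 113.076)/15.36 = -0.004948; ½·erfc(-0.004948) = 0.5028.
C = 1730 × 0.5028 = 870 mg/L.

870 mg/L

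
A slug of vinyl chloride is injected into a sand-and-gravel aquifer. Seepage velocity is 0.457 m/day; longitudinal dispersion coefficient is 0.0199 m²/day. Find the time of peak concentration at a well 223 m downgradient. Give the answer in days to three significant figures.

For the 1D instantaneous-source solution, setting ∂C/∂t = 0 at fixed x gives v²t² + 2Dt − x² = 0, so t = (√(D² + v²x²) − D)/v².
√(D² + v²x²) = √(0.0199² + 0.457² × 223²) = 101.9; v² = 0.208849.
t = (101.9 − 0.0199)/0.208849 = 488 days (vs. the pure-advection estimate x/v = 488 d).

488 days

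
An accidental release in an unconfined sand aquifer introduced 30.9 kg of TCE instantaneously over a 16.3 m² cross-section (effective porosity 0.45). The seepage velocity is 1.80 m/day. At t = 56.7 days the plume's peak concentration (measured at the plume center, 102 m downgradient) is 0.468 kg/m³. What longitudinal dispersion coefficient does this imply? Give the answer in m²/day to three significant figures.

0.114 m²/day

At the plume center C_max = M/(n_e·A·√(4πDt)), so D = M²/(4πt·(n_e·A·C_max)²).
n_e·A·C_max = 0.45 × 16.3 × 0.468 = 3.433 kg/m.
D = 30.9²/(4π × 56.7 × 3.433²) = 0.114 m²/day.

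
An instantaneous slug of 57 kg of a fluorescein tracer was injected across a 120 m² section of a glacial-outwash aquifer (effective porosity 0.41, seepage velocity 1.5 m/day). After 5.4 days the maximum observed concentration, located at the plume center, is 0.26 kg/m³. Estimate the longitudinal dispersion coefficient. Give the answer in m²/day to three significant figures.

At the plume center C_max = M/(n_e·A·√(4πDt)), so D = M²/(4πt·(n_e·A·C_max)²).
n_e·A·C_max = 0.41 × 120 × 0.26 = 12.79 kg/m.
D = 57²/(4π × 5.4 × 12.79²) = 0.293 m²/day.

0.293 m²/day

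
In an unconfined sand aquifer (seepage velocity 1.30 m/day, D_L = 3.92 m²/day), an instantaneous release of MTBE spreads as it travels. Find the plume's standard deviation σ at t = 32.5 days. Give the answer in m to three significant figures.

16.0 m

Dispersive spreading gives a Gaussian with σ² = 2Dt; advection only shifts the center.
σ = √(2 × 3.92 × 32.5) = 16.0 m.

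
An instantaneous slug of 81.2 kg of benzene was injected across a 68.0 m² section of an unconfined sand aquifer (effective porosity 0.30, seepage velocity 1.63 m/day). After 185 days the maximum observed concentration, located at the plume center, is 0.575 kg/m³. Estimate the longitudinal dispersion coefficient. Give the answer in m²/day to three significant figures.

0.0206 m²/day

At the plume center C_max = M/(n_e·A·√(4πDt)), so D = M²/(4πt·(n_e·A·C_max)²).
n_e·A·C_max = 0.30 × 68.0 × 0.575 = 11.73 kg/m.
D = 81.2²/(4π × 185 × 11.73²) = 0.0206 m²/day.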